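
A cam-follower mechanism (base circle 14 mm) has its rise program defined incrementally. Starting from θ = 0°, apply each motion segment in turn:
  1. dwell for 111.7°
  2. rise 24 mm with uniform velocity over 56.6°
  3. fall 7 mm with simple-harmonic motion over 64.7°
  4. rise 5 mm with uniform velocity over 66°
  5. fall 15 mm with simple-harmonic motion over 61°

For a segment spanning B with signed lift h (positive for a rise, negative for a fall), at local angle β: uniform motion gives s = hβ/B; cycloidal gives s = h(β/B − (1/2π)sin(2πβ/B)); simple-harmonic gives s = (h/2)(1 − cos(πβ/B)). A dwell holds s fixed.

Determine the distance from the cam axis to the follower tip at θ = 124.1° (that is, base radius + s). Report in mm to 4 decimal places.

seg 1 [0°–111.7°] dwell: s stays 0.0000
seg 2 [111.7°–168.3°] uniform, h=24: θ=124.1° here. β=12.4, B=56.6. 24·12.4/56.6 = 5.2580 → s = 5.2580
radial distance = base radius + s = 14 + 5.2580 = 19.2580

19.2580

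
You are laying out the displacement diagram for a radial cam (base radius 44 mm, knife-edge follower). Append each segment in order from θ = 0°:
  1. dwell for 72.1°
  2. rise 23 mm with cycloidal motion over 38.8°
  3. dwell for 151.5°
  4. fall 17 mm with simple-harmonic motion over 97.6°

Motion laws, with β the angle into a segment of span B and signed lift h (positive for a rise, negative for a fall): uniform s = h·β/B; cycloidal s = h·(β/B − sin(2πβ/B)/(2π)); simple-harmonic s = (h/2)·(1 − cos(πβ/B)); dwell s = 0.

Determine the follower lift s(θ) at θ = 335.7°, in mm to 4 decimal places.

seg 1 [0°–72.1°] dwell: s stays 0.0000
seg 2 [72.1°–110.9°] cycloidal, h=23: full span → s += 23 → s = 23.0000
seg 3 [110.9°–262.4°] dwell: s stays 23.0000
seg 4 [262.4°–360°] simple-harmonic, h=-17: θ=335.7° here. β=73.3, B=97.6. -17/2·(1 − cos(π·0.7510)) = -14.5297 → s = 8.4703

8.4703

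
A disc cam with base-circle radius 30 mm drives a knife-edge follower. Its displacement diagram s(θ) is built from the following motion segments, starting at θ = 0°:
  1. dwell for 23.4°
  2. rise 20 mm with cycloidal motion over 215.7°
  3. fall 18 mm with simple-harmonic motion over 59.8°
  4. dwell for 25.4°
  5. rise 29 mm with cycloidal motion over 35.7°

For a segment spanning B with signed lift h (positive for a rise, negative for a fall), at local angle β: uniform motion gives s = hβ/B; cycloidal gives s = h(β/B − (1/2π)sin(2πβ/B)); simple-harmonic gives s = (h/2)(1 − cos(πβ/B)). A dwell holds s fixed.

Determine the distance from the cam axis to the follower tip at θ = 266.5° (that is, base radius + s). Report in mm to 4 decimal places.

seg 1 [0°–23.4°] dwell: s stays 0.0000
seg 2 [23.4°–239.1°] cycloidal, h=20: full span → s += 20 → s = 20.0000
seg 3 [239.1°–298.9°] simple-harmonic, h=-18: θ=266.5° here. β=27.4, B=59.8. -18/2·(1 − cos(π·0.4582)) = -7.8214 → s = 12.1786
radial distance = base radius + s = 30 + 12.1786 = 42.1786

42.1786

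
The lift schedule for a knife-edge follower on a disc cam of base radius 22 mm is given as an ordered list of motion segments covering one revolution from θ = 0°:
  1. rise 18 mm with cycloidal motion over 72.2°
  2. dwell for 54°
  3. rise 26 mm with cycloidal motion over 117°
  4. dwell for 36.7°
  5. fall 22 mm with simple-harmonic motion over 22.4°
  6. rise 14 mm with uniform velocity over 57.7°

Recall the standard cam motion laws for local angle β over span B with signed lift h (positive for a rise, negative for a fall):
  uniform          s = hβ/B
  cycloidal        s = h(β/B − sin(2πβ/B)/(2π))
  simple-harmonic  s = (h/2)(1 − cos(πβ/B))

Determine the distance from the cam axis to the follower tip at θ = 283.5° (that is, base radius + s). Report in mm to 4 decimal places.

seg 1 [0°–72.2°] cycloidal, h=18: full span → s += 18 → s = 18.0000
seg 2 [72.2°–126.2°] dwell: s stays 18.0000
seg 3 [126.2°–243.2°] cycloidal, h=26: full span → s += 26 → s = 44.0000
seg 4 [243.2°–279.9°] dwell: s stays 44.0000
seg 5 [279.9°–302.3°] simple-harmonic, h=-22: θ=283.5° here. β=3.6, B=22.4. -22/2·(1 − cos(π·0.1607)) = -1.3725 → s = 42.6275
radial distance = base radius + s = 22 + 42.6275 = 64.6275

64.6275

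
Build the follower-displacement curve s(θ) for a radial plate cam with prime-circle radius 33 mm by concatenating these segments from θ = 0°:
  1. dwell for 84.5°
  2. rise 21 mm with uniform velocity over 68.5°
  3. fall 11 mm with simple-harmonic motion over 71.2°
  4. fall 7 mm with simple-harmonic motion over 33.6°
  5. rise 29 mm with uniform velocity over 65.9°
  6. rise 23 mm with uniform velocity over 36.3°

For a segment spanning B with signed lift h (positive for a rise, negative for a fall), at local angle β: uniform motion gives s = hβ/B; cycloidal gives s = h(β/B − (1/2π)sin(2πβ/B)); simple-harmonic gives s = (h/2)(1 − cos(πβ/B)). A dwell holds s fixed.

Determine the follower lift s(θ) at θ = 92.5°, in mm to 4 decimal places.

seg 1 [0°–84.5°] dwell: s stays 0.0000
seg 2 [84.5°–153°] uniform, h=21: θ=92.5° here. β=8, B=68.5. 21·8/68.5 = 2.4526 → s = 2.4526

2.4526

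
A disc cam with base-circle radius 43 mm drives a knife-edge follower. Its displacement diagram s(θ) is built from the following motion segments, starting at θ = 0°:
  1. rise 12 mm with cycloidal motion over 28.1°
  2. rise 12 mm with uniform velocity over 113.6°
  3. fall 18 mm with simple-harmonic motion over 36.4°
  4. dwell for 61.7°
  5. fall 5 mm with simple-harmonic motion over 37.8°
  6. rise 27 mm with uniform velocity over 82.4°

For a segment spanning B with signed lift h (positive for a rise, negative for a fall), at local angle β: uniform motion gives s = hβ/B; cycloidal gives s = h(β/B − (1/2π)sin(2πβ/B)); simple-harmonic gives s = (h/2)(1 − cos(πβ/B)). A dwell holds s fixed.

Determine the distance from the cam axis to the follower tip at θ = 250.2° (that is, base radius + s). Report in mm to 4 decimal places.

seg 1 [0°–28.1°] cycloidal, h=12: full span → s += 12 → s = 12.0000
seg 2 [28.1°–141.7°] uniform, h=12: full span → s += 12 → s = 24.0000
seg 3 [141.7°–178.1°] simple-harmonic, h=-18: full span → s += -18 → s = 6.0000
seg 4 [178.1°–239.8°] dwell: s stays 6.0000
seg 5 [239.8°–277.6°] simple-harmonic, h=-5: θ=250.2° here. β=10.4, B=37.8. -5/2·(1 − cos(π·0.2751)) = -0.8772 → s = 5.1228
radial distance = base radius + s = 43 + 5.1228 = 48.1228

48.1228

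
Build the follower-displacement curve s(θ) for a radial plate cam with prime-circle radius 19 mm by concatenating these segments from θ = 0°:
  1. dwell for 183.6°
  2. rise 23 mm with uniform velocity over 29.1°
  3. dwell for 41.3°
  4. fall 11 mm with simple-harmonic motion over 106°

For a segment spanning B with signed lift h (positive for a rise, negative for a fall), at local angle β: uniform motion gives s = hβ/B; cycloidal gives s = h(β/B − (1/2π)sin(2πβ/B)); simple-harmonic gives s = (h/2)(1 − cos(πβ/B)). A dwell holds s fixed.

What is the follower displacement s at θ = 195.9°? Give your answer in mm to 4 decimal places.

seg 1 [0°–183.6°] dwell: s stays 0.0000
seg 2 [183.6°–212.7°] uniform, h=23: θ=195.9° here. β=12.3, B=29.1. 23·12.3/29.1 = 9.7216 → s = 9.7216

9.7216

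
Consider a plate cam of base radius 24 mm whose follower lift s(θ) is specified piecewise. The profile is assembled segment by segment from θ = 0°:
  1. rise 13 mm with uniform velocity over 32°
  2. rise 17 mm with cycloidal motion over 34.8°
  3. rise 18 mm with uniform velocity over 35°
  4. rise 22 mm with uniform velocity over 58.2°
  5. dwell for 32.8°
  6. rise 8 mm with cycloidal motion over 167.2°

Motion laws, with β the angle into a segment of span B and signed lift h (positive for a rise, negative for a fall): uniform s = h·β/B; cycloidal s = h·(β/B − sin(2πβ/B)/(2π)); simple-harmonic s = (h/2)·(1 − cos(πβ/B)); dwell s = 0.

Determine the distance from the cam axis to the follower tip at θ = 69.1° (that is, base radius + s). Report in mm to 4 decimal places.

seg 1 [0°–32°] uniform, h=13: full span → s += 13 → s = 13.0000
seg 2 [32°–66.8°] cycloidal, h=17: full span → s += 17 → s = 30.0000
seg 3 [66.8°–101.8°] uniform, h=18: θ=69.1° here. β=2.3, B=35. 18·2.3/35 = 1.1829 → s = 31.1829
radial distance = base radius + s = 24 + 31.1829 = 55.1829

55.1829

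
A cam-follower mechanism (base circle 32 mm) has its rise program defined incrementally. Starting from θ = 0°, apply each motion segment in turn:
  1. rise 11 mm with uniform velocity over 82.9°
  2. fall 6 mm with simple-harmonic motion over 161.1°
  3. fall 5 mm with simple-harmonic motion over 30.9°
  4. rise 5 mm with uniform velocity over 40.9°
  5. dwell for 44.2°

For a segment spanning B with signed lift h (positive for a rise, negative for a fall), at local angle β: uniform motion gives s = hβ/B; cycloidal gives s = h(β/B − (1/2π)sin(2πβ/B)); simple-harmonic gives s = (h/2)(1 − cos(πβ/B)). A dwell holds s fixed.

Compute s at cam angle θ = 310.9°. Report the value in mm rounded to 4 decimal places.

seg 1 [0°–82.9°] uniform, h=11: full span → s += 11 → s = 11.0000
seg 2 [82.9°–244°] simple-harmonic, h=-6: full span → s += -6 → s = 5.0000
seg 3 [244°–274.9°] simple-harmonic, h=-5: full span → s += -5 → s = 0.0000
seg 4 [274.9°–315.8°] uniform, h=5: θ=310.9° here. β=36, B=40.9. 5·36/40.9 = 4.4010 → s = 4.4010

4.4010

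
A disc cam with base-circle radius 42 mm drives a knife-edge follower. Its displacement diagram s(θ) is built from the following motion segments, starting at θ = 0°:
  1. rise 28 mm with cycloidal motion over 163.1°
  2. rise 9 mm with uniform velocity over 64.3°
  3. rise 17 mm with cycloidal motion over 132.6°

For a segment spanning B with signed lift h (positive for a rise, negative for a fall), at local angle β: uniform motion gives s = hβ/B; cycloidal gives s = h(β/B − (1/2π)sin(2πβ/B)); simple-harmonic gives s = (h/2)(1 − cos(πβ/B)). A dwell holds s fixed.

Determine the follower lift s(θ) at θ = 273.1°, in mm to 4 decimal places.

seg 1 [0°–163.1°] cycloidal, h=28: full span → s += 28 → s = 28.0000
seg 2 [163.1°–227.4°] uniform, h=9: full span → s += 9 → s = 37.0000
seg 3 [227.4°–360°] cycloidal, h=17: θ=273.1° here. β=45.7, B=132.6. 17·(0.3446 − sin(2π·0.3446)/(2π)) = 3.6178 → s = 40.6178

40.6178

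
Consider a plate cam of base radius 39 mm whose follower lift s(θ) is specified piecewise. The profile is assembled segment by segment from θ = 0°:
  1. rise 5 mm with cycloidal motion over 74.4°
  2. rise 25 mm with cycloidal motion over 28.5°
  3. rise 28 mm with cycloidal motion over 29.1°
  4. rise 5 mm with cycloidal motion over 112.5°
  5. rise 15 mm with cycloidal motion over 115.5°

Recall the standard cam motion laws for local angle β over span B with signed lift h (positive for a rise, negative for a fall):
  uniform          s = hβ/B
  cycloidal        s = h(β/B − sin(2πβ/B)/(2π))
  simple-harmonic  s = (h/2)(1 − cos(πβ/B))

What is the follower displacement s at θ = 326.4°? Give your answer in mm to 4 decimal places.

seg 1 [0°–74.4°] cycloidal, h=5: full span → s += 5 → s = 5.0000
seg 2 [74.4°–102.9°] cycloidal, h=25: full span → s += 25 → s = 30.0000
seg 3 [102.9°–132°] cycloidal, h=28: full span → s += 28 → s = 58.0000
seg 4 [132°–244.5°] cycloidal, h=5: full span → s += 5 → s = 63.0000
seg 5 [244.5°–360°] cycloidal, h=15: θ=326.4° here. β=81.9, B=115.5. 15·(0.7091 − sin(2π·0.7091)/(2π)) = 12.9453 → s = 75.9453

75.9453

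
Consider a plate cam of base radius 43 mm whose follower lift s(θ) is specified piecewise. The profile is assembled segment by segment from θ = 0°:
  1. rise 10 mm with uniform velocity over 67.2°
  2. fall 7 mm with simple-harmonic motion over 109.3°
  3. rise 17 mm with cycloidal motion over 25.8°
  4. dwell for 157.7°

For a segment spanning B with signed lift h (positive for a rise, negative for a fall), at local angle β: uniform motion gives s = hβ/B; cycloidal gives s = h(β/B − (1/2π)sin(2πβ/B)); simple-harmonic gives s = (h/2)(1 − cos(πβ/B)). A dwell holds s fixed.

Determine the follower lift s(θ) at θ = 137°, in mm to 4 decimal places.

seg 1 [0°–67.2°] uniform, h=10: full span → s += 10 → s = 10.0000
seg 2 [67.2°–176.5°] simple-harmonic, h=-7: θ=137° here. β=69.8, B=109.3. -7/2·(1 − cos(π·0.6386)) = -4.9764 → s = 5.0236

5.0236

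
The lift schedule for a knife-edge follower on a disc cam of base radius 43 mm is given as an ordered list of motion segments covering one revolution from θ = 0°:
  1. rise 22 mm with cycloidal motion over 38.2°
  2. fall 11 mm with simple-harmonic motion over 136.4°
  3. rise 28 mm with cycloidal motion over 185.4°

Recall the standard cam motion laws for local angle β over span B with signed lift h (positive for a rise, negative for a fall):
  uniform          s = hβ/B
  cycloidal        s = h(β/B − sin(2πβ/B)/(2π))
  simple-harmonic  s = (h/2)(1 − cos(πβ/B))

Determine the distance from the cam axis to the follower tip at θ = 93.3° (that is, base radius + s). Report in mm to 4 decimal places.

seg 1 [0°–38.2°] cycloidal, h=22: full span → s += 22 → s = 22.0000
seg 2 [38.2°–174.6°] simple-harmonic, h=-11: θ=93.3° here. β=55.1, B=136.4. -11/2·(1 − cos(π·0.4040)) = -3.8656 → s = 18.1344
radial distance = base radius + s = 43 + 18.1344 = 61.1344

61.1344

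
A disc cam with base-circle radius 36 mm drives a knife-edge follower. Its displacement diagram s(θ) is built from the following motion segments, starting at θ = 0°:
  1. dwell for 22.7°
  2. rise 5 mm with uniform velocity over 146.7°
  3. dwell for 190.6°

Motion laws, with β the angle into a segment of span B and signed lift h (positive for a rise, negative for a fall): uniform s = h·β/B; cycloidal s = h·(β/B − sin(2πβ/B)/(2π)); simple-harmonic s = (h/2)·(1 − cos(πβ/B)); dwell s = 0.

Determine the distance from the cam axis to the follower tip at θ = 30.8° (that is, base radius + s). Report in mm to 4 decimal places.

seg 1 [0°–22.7°] dwell: s stays 0.0000
seg 2 [22.7°–169.4°] uniform, h=5: θ=30.8° here. β=8.1, B=146.7. 5·8.1/146.7 = 0.2761 → s = 0.2761
radial distance = base radius + s = 36 + 0.2761 = 36.2761

36.2761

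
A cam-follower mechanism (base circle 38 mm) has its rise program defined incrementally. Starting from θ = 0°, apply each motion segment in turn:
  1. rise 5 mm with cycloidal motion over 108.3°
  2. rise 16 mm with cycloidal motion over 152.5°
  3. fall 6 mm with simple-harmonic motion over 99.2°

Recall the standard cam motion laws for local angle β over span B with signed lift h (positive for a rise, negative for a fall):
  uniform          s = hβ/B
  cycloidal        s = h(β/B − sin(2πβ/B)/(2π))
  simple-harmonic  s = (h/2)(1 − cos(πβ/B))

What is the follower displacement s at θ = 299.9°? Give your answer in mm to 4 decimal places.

seg 1 [0°–108.3°] cycloidal, h=5: full span → s += 5 → s = 5.0000
seg 2 [108.3°–260.8°] cycloidal, h=16: full span → s += 16 → s = 21.0000
seg 3 [260.8°–360°] simple-harmonic, h=-6: θ=299.9° here. β=39.1, B=99.2. -6/2·(1 − cos(π·0.3942)) = -2.0207 → s = 18.9793

18.9793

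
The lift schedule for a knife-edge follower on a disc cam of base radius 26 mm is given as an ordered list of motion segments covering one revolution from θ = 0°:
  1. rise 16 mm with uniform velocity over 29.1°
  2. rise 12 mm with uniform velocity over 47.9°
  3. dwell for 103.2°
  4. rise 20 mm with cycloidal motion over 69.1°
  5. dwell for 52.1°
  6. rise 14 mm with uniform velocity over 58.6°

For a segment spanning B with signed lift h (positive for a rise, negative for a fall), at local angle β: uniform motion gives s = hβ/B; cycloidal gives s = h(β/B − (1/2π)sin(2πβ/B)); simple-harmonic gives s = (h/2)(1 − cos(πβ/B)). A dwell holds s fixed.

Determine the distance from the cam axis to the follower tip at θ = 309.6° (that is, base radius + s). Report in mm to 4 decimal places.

seg 1 [0°–29.1°] uniform, h=16: full span → s += 16 → s = 16.0000
seg 2 [29.1°–77°] uniform, h=12: full span → s += 12 → s = 28.0000
seg 3 [77°–180.2°] dwell: s stays 28.0000
seg 4 [180.2°–249.3°] cycloidal, h=20: full span → s += 20 → s = 48.0000
seg 5 [249.3°–301.4°] dwell: s stays 48.0000
seg 6 [301.4°–360°] uniform, h=14: θ=309.6° here. β=8.2, B=58.6. 14·8.2/58.6 = 1.9590 → s = 49.9590
radial distance = base radius + s = 26 + 49.9590 = 75.9590

75.9590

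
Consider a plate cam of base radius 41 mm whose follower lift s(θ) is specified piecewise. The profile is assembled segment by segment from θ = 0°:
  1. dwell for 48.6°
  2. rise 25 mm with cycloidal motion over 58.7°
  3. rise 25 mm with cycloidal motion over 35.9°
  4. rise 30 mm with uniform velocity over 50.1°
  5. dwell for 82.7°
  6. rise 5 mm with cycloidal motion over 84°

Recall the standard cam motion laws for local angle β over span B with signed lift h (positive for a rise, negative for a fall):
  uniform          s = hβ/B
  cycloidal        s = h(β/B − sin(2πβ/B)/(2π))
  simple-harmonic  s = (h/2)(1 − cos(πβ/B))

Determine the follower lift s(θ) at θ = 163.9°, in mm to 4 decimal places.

seg 1 [0°–48.6°] dwell: s stays 0.0000
seg 2 [48.6°–107.3°] cycloidal, h=25: full span → s += 25 → s = 25.0000
seg 3 [107.3°–143.2°] cycloidal, h=25: full span → s += 25 → s = 50.0000
seg 4 [143.2°–193.3°] uniform, h=30: θ=163.9° here. β=20.7, B=50.1. 30·20.7/50.1 = 12.3952 → s = 62.3952

62.3952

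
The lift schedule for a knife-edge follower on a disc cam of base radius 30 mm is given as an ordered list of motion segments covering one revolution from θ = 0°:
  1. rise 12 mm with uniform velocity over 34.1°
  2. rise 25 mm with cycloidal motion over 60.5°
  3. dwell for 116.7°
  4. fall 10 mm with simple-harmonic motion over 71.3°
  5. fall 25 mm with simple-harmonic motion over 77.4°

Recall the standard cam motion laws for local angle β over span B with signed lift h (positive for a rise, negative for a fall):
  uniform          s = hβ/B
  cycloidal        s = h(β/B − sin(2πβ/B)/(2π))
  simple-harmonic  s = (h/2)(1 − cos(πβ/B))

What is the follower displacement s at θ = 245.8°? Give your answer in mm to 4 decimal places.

seg 1 [0°–34.1°] uniform, h=12: full span → s += 12 → s = 12.0000
seg 2 [34.1°–94.6°] cycloidal, h=25: full span → s += 25 → s = 37.0000
seg 3 [94.6°–211.3°] dwell: s stays 37.0000
seg 4 [211.3°–282.6°] simple-harmonic, h=-10: θ=245.8° here. β=34.5, B=71.3. -10/2·(1 − cos(π·0.4839)) = -4.7468 → s = 32.2532

32.2532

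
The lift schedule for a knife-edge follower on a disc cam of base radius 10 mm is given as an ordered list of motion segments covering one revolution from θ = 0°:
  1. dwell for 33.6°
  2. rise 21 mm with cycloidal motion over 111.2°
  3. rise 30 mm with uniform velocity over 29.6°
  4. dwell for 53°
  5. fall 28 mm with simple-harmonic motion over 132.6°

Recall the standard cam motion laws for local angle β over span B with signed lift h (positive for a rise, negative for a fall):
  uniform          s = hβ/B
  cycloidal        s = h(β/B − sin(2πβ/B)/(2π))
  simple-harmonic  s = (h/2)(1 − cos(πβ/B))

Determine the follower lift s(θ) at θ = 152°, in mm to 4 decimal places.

seg 1 [0°–33.6°] dwell: s stays 0.0000
seg 2 [33.6°–144.8°] cycloidal, h=21: full span → s += 21 → s = 21.0000
seg 3 [144.8°–174.4°] uniform, h=30: θ=152° here. β=7.2, B=29.6. 30·7.2/29.6 = 7.2973 → s = 28.2973

28.2973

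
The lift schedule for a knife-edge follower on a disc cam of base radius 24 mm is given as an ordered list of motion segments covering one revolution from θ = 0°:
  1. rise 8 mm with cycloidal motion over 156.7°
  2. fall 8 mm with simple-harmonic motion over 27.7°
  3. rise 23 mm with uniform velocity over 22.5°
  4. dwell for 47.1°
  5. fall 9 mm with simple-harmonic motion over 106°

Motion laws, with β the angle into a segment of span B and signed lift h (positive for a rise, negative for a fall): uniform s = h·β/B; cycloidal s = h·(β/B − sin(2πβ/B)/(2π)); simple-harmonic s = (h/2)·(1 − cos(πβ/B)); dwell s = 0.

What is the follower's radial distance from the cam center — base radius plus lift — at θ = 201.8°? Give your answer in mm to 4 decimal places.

seg 1 [0°–156.7°] cycloidal, h=8: full span → s += 8 → s = 8.0000
seg 2 [156.7°–184.4°] simple-harmonic, h=-8: full span → s += -8 → s = 0.0000
seg 3 [184.4°–206.9°] uniform, h=23: θ=201.8° here. β=17.4, B=22.5. 23·17.4/22.5 = 17.7867 → s = 17.7867
radial distance = base radius + s = 24 + 17.7867 = 41.7867

41.7867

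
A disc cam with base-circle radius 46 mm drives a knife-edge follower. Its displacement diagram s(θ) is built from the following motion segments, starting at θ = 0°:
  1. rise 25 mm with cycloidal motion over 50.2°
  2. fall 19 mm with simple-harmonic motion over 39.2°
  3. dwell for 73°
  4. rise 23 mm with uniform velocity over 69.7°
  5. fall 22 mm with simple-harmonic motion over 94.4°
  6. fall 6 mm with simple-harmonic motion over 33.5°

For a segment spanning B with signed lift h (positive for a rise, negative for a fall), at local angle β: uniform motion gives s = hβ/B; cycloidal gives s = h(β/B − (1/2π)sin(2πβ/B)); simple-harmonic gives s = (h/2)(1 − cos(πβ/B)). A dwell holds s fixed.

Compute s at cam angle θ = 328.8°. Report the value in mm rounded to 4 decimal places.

seg 1 [0°–50.2°] cycloidal, h=25: full span → s += 25 → s = 25.0000
seg 2 [50.2°–89.4°] simple-harmonic, h=-19: full span → s += -19 → s = 6.0000
seg 3 [89.4°–162.4°] dwell: s stays 6.0000
seg 4 [162.4°–232.1°] uniform, h=23: full span → s += 23 → s = 29.0000
seg 5 [232.1°–326.5°] simple-harmonic, h=-22: full span → s += -22 → s = 7.0000
seg 6 [326.5°–360°] simple-harmonic, h=-6: θ=328.8° here. β=2.3, B=33.5. -6/2·(1 − cos(π·0.0687)) = -0.0695 → s = 6.9305

6.9305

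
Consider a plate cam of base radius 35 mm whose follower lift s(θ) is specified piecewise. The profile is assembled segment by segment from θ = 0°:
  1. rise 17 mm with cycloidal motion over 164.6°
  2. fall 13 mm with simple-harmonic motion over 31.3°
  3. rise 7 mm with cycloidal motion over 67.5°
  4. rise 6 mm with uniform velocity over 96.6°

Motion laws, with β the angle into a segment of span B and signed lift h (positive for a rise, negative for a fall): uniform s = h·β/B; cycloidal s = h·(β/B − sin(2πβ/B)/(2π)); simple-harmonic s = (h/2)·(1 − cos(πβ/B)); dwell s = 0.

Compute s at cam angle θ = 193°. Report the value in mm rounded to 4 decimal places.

seg 1 [0°–164.6°] cycloidal, h=17: full span → s += 17 → s = 17.0000
seg 2 [164.6°–195.9°] simple-harmonic, h=-13: θ=193° here. β=28.4, B=31.3. -13/2·(1 − cos(π·0.9073)) = -12.7266 → s = 4.2734

4.2734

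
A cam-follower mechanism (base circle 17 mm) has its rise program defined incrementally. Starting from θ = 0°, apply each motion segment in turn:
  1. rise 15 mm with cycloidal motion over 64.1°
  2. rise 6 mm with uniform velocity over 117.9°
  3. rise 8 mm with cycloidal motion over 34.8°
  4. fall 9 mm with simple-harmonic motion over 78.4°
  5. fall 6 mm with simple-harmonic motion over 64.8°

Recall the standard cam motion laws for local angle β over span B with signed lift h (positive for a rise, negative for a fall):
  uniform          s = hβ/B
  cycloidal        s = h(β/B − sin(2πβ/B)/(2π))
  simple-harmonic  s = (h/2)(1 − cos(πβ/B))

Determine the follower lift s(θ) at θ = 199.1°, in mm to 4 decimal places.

seg 1 [0°–64.1°] cycloidal, h=15: full span → s += 15 → s = 15.0000
seg 2 [64.1°–182°] uniform, h=6: full span → s += 6 → s = 21.0000
seg 3 [182°–216.8°] cycloidal, h=8: θ=199.1° here. β=17.1, B=34.8. 8·(0.4914 − sin(2π·0.4914)/(2π)) = 3.8621 → s = 24.8621

24.8621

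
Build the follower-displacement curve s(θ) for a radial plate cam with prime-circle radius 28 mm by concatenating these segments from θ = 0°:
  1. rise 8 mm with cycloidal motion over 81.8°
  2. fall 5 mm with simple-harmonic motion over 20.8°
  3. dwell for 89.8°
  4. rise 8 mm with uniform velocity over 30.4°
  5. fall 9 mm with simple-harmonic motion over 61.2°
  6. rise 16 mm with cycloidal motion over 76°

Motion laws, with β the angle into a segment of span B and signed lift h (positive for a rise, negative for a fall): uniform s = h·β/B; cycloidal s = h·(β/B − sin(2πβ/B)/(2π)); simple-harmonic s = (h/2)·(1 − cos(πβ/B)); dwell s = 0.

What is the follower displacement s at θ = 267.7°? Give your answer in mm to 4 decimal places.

seg 1 [0°–81.8°] cycloidal, h=8: full span → s += 8 → s = 8.0000
seg 2 [81.8°–102.6°] simple-harmonic, h=-5: full span → s += -5 → s = 3.0000
seg 3 [102.6°–192.4°] dwell: s stays 3.0000
seg 4 [192.4°–222.8°] uniform, h=8: full span → s += 8 → s = 11.0000
seg 5 [222.8°–284°] simple-harmonic, h=-9: θ=267.7° here. β=44.9, B=61.2. -9/2·(1 − cos(π·0.7337)) = -7.5145 → s = 3.4855

3.4855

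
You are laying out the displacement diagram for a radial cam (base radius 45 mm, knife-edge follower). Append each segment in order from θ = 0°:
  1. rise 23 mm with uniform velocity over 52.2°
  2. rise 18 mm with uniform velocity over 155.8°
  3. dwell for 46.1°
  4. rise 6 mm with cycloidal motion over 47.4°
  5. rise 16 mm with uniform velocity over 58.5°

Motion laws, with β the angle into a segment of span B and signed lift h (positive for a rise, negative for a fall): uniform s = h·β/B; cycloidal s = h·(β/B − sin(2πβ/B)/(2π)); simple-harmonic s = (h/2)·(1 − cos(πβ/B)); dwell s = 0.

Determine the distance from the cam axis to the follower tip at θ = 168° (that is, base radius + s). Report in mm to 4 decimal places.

seg 1 [0°–52.2°] uniform, h=23: full span → s += 23 → s = 23.0000
seg 2 [52.2°–208°] uniform, h=18: θ=168° here. β=115.8, B=155.8. 18·115.8/155.8 = 13.3787 → s = 36.3787
radial distance = base radius + s = 45 + 36.3787 = 81.3787

81.3787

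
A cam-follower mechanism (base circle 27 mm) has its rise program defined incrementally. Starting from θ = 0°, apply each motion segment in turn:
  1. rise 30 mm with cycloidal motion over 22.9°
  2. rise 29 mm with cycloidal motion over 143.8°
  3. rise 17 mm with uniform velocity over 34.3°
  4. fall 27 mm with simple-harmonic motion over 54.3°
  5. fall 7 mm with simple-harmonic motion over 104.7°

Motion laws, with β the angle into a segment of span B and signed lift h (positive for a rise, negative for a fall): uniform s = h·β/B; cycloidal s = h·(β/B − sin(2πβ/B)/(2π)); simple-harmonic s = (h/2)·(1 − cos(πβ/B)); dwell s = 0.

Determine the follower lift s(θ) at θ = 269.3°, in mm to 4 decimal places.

seg 1 [0°–22.9°] cycloidal, h=30: full span → s += 30 → s = 30.0000
seg 2 [22.9°–166.7°] cycloidal, h=29: full span → s += 29 → s = 59.0000
seg 3 [166.7°–201°] uniform, h=17: full span → s += 17 → s = 76.0000
seg 4 [201°–255.3°] simple-harmonic, h=-27: full span → s += -27 → s = 49.0000
seg 5 [255.3°–360°] simple-harmonic, h=-7: θ=269.3° here. β=14, B=104.7. -7/2·(1 − cos(π·0.1337)) = -0.3043 → s = 48.6957

48.6957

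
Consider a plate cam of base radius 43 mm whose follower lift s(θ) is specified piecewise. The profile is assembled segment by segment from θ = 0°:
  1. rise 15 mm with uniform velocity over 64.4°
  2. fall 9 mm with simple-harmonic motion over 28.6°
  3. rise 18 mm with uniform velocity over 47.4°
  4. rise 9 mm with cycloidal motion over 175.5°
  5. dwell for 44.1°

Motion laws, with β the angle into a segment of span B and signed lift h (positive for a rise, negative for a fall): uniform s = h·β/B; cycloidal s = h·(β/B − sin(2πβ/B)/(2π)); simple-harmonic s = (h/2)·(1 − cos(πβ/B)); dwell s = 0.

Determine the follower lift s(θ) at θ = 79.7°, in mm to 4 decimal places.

seg 1 [0°–64.4°] uniform, h=15: full span → s += 15 → s = 15.0000
seg 2 [64.4°–93°] simple-harmonic, h=-9: θ=79.7° here. β=15.3, B=28.6. -9/2·(1 − cos(π·0.5350)) = -4.9933 → s = 10.0067

10.0067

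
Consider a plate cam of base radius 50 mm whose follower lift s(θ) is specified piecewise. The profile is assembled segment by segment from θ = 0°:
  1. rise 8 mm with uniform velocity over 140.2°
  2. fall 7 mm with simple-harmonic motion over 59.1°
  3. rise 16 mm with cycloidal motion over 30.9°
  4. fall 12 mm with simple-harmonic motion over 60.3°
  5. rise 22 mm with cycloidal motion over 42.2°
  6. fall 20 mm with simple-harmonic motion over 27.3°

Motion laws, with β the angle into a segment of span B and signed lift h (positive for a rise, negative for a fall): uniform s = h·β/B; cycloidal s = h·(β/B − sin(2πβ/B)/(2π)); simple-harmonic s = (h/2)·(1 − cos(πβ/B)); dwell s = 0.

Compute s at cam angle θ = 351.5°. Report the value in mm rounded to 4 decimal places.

seg 1 [0°–140.2°] uniform, h=8: full span → s += 8 → s = 8.0000
seg 2 [140.2°–199.3°] simple-harmonic, h=-7: full span → s += -7 → s = 1.0000
seg 3 [199.3°–230.2°] cycloidal, h=16: full span → s += 16 → s = 17.0000
seg 4 [230.2°–290.5°] simple-harmonic, h=-12: full span → s += -12 → s = 5.0000
seg 5 [290.5°–332.7°] cycloidal, h=22: full span → s += 22 → s = 27.0000
seg 6 [332.7°–360°] simple-harmonic, h=-20: θ=351.5° here. β=18.8, B=27.3. -20/2·(1 − cos(π·0.6886)) = -15.5856 → s = 11.4144

11.4144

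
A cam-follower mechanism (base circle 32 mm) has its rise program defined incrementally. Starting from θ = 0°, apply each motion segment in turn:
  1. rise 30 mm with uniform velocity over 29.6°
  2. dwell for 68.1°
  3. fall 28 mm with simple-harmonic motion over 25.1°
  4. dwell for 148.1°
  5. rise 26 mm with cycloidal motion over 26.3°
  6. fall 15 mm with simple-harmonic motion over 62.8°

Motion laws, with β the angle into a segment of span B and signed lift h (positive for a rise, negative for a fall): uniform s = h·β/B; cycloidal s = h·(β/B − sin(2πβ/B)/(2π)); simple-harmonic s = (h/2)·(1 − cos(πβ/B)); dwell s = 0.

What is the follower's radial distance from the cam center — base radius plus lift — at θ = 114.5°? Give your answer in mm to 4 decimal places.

seg 1 [0°–29.6°] uniform, h=30: full span → s += 30 → s = 30.0000
seg 2 [29.6°–97.7°] dwell: s stays 30.0000
seg 3 [97.7°–122.8°] simple-harmonic, h=-28: θ=114.5° here. β=16.8, B=25.1. -28/2·(1 − cos(π·0.6693)) = -21.1009 → s = 8.8991
radial distance = base radius + s = 32 + 8.8991 = 40.8991

40.8991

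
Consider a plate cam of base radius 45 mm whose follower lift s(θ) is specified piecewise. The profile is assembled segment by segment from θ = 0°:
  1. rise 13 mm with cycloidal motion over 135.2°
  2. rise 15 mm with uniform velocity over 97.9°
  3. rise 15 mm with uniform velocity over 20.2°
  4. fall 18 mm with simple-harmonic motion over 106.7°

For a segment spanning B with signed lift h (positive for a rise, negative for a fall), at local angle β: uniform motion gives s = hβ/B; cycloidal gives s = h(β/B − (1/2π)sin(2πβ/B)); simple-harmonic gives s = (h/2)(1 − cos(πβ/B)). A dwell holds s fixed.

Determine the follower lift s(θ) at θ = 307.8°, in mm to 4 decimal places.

seg 1 [0°–135.2°] cycloidal, h=13: full span → s += 13 → s = 13.0000
seg 2 [135.2°–233.1°] uniform, h=15: full span → s += 15 → s = 28.0000
seg 3 [233.1°–253.3°] uniform, h=15: full span → s += 15 → s = 43.0000
seg 4 [253.3°–360°] simple-harmonic, h=-18: θ=307.8° here. β=54.5, B=106.7. -18/2·(1 − cos(π·0.5108)) = -9.3047 → s = 33.6953

33.6953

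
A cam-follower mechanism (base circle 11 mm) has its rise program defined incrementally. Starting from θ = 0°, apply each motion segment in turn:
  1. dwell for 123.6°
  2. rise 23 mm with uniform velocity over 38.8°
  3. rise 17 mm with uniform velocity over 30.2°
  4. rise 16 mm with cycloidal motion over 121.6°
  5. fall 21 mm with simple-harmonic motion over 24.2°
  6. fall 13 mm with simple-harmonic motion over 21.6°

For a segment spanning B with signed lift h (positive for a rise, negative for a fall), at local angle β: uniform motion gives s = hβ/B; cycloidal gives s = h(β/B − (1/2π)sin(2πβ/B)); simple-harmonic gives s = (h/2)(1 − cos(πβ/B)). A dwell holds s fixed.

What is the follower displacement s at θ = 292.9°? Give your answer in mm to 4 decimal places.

seg 1 [0°–123.6°] dwell: s stays 0.0000
seg 2 [123.6°–162.4°] uniform, h=23: full span → s += 23 → s = 23.0000
seg 3 [162.4°–192.6°] uniform, h=17: full span → s += 17 → s = 40.0000
seg 4 [192.6°–314.2°] cycloidal, h=16: θ=292.9° here. β=100.3, B=121.6. 16·(0.8248 − sin(2π·0.8248)/(2π)) = 15.4675 → s = 55.4675

55.4675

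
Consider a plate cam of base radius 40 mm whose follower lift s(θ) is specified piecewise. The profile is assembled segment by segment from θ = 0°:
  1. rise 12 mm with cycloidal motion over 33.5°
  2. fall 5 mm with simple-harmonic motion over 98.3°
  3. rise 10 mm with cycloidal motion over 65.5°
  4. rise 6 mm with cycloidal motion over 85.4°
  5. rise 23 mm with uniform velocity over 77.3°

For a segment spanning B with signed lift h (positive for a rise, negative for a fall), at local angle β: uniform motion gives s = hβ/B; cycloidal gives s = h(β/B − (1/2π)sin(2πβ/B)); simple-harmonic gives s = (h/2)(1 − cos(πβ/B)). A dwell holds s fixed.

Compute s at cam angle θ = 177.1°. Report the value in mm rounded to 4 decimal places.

seg 1 [0°–33.5°] cycloidal, h=12: full span → s += 12 → s = 12.0000
seg 2 [33.5°–131.8°] simple-harmonic, h=-5: full span → s += -5 → s = 7.0000
seg 3 [131.8°–197.3°] cycloidal, h=10: θ=177.1° here. β=45.3, B=65.5. 10·(0.6916 − sin(2π·0.6916)/(2π)) = 8.4016 → s = 15.4016

15.4016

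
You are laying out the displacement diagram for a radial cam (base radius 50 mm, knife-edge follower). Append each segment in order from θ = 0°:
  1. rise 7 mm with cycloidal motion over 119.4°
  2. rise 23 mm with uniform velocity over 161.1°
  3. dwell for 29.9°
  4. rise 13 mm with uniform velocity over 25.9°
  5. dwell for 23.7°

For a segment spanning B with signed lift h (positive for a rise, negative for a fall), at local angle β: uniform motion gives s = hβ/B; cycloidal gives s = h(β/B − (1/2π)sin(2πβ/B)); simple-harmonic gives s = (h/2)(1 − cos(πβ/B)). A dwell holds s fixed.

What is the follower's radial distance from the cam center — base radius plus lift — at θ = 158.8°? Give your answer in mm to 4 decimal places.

seg 1 [0°–119.4°] cycloidal, h=7: full span → s += 7 → s = 7.0000
seg 2 [119.4°–280.5°] uniform, h=23: θ=158.8° here. β=39.4, B=161.1. 23·39.4/161.1 = 5.6251 → s = 12.6251
radial distance = base radius + s = 50 + 12.6251 = 62.6251

62.6251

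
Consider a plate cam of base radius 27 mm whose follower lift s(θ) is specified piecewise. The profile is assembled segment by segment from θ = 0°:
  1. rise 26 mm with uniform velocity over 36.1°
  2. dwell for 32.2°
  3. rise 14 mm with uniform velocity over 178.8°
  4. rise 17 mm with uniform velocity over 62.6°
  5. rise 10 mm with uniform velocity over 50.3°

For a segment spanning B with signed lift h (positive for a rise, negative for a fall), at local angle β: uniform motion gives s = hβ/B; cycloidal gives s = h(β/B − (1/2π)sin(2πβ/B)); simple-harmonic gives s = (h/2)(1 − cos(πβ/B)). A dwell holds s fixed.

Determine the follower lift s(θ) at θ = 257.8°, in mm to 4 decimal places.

seg 1 [0°–36.1°] uniform, h=26: full span → s += 26 → s = 26.0000
seg 2 [36.1°–68.3°] dwell: s stays 26.0000
seg 3 [68.3°–247.1°] uniform, h=14: full span → s += 14 → s = 40.0000
seg 4 [247.1°–309.7°] uniform, h=17: θ=257.8° here. β=10.7, B=62.6. 17·10.7/62.6 = 2.9058 → s = 42.9058

42.9058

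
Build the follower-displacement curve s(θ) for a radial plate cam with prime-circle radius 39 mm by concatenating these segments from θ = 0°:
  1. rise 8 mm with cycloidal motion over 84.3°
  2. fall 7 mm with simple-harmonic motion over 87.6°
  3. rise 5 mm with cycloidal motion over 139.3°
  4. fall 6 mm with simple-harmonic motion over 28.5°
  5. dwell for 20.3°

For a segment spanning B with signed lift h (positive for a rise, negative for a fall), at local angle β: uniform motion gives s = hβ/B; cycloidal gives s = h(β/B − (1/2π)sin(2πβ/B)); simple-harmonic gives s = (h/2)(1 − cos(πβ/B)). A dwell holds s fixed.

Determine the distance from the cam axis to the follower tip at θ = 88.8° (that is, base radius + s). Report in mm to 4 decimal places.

seg 1 [0°–84.3°] cycloidal, h=8: full span → s += 8 → s = 8.0000
seg 2 [84.3°–171.9°] simple-harmonic, h=-7: θ=88.8° here. β=4.5, B=87.6. -7/2·(1 − cos(π·0.0514)) = -0.0455 → s = 7.9545
radial distance = base radius + s = 39 + 7.9545 = 46.9545

46.9545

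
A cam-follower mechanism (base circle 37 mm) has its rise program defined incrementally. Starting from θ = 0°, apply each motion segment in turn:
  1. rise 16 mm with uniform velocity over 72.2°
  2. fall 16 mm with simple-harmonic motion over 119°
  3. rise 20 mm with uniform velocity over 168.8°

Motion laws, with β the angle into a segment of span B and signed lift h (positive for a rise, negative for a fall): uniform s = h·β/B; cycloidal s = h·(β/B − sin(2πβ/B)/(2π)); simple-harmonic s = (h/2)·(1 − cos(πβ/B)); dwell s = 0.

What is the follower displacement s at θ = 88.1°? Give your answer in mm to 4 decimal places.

seg 1 [0°–72.2°] uniform, h=16: full span → s += 16 → s = 16.0000
seg 2 [72.2°–191.2°] simple-harmonic, h=-16: θ=88.1° here. β=15.9, B=119. -16/2·(1 − cos(π·0.1336)) = -0.6945 → s = 15.3055

15.3055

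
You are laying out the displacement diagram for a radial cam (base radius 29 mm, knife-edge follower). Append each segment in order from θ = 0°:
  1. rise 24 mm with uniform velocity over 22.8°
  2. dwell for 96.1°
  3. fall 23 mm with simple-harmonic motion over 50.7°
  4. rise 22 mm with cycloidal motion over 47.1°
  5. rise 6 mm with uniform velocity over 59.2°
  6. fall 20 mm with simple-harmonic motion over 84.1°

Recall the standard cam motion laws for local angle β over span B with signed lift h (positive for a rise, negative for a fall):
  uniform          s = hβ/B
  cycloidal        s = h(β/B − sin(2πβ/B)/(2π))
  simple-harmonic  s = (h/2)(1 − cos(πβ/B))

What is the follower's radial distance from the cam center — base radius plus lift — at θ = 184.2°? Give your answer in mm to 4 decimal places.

seg 1 [0°–22.8°] uniform, h=24: full span → s += 24 → s = 24.0000
seg 2 [22.8°–118.9°] dwell: s stays 24.0000
seg 3 [118.9°–169.6°] simple-harmonic, h=-23: full span → s += -23 → s = 1.0000
seg 4 [169.6°–216.7°] cycloidal, h=22: θ=184.2° here. β=14.6, B=47.1. 22·(0.3100 − sin(2π·0.3100)/(2π)) = 3.5638 → s = 4.5638
radial distance = base radius + s = 29 + 4.5638 = 33.5638

33.5638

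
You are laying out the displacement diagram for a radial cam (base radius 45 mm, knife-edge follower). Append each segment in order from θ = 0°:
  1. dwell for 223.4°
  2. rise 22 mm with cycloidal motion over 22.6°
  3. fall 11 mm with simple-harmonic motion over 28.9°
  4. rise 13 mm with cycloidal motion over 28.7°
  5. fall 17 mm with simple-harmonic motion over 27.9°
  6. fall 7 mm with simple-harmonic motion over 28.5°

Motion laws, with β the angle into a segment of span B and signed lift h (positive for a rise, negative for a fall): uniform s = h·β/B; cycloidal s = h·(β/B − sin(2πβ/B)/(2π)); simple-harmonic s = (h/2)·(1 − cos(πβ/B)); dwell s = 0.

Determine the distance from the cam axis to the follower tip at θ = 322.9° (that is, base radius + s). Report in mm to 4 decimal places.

seg 1 [0°–223.4°] dwell: s stays 0.0000
seg 2 [223.4°–246°] cycloidal, h=22: full span → s += 22 → s = 22.0000
seg 3 [246°–274.9°] simple-harmonic, h=-11: full span → s += -11 → s = 11.0000
seg 4 [274.9°–303.6°] cycloidal, h=13: full span → s += 13 → s = 24.0000
seg 5 [303.6°–331.5°] simple-harmonic, h=-17: θ=322.9° here. β=19.3, B=27.9. -17/2·(1 − cos(π·0.6918)) = -13.3164 → s = 10.6836
radial distance = base radius + s = 45 + 10.6836 = 55.6836

55.6836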